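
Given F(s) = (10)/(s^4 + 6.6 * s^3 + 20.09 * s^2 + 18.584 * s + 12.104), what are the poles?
Set denominator = 0: s^4 + 6.6*s^3 + 20.09*s^2 + 18.584*s + 12.104 = (s^2 + 5.6*s + 13.6)(s^2 + s + 0.89) = 0 → Poles: -0.5 + 0.8j, -0.5 - 0.8j, -2.8 + 2.4j, -2.8 - 2.4j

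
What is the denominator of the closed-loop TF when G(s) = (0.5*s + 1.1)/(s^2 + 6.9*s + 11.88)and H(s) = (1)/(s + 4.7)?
Characteristic poly = G_den * H_den + G_num * H_num = (s^3 + 11.6*s^2 + 44.31*s + 55.836) + (0.5*s + 1.1) = s^3 + 11.6*s^2 + 44.81*s + 56.936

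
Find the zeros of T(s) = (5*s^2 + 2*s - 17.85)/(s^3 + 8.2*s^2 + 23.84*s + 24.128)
Set numerator = 0: 5*s^2 + 2*s - 17.85 = 5*(s + 2.1)(s - 1.7) = 0 → Zeros: -2.1, 1.7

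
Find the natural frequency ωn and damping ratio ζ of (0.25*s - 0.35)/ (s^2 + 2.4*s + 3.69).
Underdamped: complex pole -1.2 + 1.5j. ωn = |pole| = 1.921, ζ = -Re(pole)/ωn = 0.6247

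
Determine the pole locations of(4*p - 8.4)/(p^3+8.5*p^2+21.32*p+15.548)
Set denominator = 0: p^3 + 8.5*p^2 + 21.32*p + 15.548 = (p + 1.3)(p + 2.6)(p + 4.6) = 0 → Poles: -1.3, -2.6, -4.6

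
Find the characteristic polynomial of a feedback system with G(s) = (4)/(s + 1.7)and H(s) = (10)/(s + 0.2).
Characteristic poly = G_den * H_den + G_num * H_num = (s^2 + 1.9*s + 0.34) + (40) = s^2 + 1.9*s + 40.34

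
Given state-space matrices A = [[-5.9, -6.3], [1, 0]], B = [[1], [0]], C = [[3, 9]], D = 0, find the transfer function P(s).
P(s) = C(sI - A)⁻¹B + D.
Characteristic polynomial det(sI - A) = s^2 + 5.9*s + 6.3.
Numerator from C·adj(sI-A)·B + D·det(sI-A) = 3*s + 9.
P(s) = (3*s + 9)/(s^2 + 5.9*s + 6.3)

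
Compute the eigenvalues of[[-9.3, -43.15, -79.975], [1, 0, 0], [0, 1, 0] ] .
Eigenvalues solve det(λI - A) = 0.
Characteristic polynomial: λ^3 + 9.3*λ^2 + 43.15*λ + 79.975 = 0.
Factor: (λ + 3.5)(λ^2 + 5.8*λ + 22.85) = 0.
Roots: -2.9 + 3.8j, -2.9 - 3.8j, -3.5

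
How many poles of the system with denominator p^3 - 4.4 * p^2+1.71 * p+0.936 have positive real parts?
p^3 - 4.4*p^2 + 1.71*p + 0.936 = (p - 0.8)(p - 3.9)(p + 0.3). Poles: -0.3, 0.8, 3.9. RHP poles (Re>0): 2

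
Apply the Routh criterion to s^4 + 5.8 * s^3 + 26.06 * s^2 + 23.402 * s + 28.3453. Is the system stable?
Routh array:
s^4: [1, 26.06, 28.3453]; s^3: [5.8, 23.402]; s^2: [22.0252, 28.3453]; s^1: [15.9377]; s^0: [28.3453]
First column: [1, 5.8, 22.0252, 15.9377, 28.3453]. Sign changes = 0.
Yes, stable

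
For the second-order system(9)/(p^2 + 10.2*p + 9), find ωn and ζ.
Standard form: ωn²/(p²+2ζωn·p+ωn²).
const=9=ωn² → ωn=3, p coeff=10.2=2ζωn → ζ=1.7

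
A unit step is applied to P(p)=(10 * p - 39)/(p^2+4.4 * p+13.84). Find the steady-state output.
FVT: lim_{t→∞} y(t) = lim_{p→0} p*Y(p) where Y(p) = P(p)/p.
= lim_{p→0} P(p) = P(0) = num(0)/den(0) = -39/13.84 = -2.818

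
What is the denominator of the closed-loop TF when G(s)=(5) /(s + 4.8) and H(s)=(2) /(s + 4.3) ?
Characteristic poly = G_den * H_den + G_num * H_num = (s^2 + 9.1*s + 20.64) + (10) = s^2 + 9.1*s + 30.64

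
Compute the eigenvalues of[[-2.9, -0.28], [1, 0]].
Eigenvalues solve det(λI - A) = 0.
Characteristic polynomial: λ^2 + 2.9*λ + 0.28 = 0.
Factor: (λ + 2.8)(λ + 0.1) = 0.
Roots: -0.1, -2.8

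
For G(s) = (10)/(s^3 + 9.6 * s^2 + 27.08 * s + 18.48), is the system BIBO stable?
Denominator: s^3 + 9.6*s^2 + 27.08*s + 18.48 = (s + 4.2)(s + 4.4)(s + 1). Poles: -1, -4.2, -4.4. All Re(p)<0: Yes (stable)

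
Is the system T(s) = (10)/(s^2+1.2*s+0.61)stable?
Denominator: s^2 + 1.2*s + 0.61. Poles: -0.6 + 0.5j, -0.6 - 0.5j. All Re(p)<0: Yes (stable)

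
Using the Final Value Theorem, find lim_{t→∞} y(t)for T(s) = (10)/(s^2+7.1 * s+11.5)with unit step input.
FVT: lim_{t→∞} y(t) = lim_{s→0} s*Y(s) where Y(s) = T(s)/s.
= lim_{s→0} T(s) = T(0) = num(0)/den(0) = 10/11.5 = 0.8696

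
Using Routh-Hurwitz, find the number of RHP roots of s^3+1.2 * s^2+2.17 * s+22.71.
Routh array:
s^3: [1, 2.17]; s^2: [1.2, 22.71]; s^1: [-16.755]; s^0: [22.71]
First column: [1, 1.2, -16.755, 22.71]. Sign changes = RHP roots = 2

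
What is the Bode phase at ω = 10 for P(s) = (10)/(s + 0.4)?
Substitute s = j*10: P(j10) = 0.0399361 - 0.998403j.
∠P(j10) = atan2(Im, Re) = atan2(-0.998403, 0.0399361) = -87.71°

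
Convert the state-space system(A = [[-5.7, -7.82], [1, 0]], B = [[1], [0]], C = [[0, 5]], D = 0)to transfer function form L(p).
L(p) = C(pI - A)⁻¹B + D.
Characteristic polynomial det(pI - A) = p^2 + 5.7*p + 7.82.
Numerator from C·adj(pI-A)·B + D·det(pI-A) = 5.
L(p) = (5)/(p^2 + 5.7*p + 7.82)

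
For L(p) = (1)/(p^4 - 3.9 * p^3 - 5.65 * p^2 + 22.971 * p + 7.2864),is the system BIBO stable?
Denominator: p^4 - 3.9*p^3 - 5.65*p^2 + 22.971*p + 7.2864 = (p - 3.2)(p + 0.3)(p - 3.3)(p + 2.3). Poles: -0.3, -2.3, 3.2, 3.3. All Re(p)<0: No (unstable)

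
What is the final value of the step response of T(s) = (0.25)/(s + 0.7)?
FVT: lim_{t→∞} y(t) = lim_{s→0} s*Y(s) where Y(s) = T(s)/s.
= lim_{s→0} T(s) = T(0) = num(0)/den(0) = 0.25/0.7 = 0.3571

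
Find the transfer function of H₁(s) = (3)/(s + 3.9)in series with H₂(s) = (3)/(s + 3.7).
Series: H = H₁ · H₂ = (n₁·n₂)/(d₁·d₂).
Num: n₁·n₂ = 9. Den: d₁·d₂ = s^2 + 7.6*s + 14.43.
H(s) = (9)/(s^2 + 7.6*s + 14.43)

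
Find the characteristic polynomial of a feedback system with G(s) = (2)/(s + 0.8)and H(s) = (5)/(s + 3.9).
Characteristic poly = G_den * H_den + G_num * H_num = (s^2 + 4.7*s + 3.12) + (10) = s^2 + 4.7*s + 13.12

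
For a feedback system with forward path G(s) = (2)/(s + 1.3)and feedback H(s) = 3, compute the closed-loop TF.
Closed-loop T = G/(1+GH).
Numerator: G_num * H_den = 2.
Denominator: G_den * H_den + G_num * H_num = (s + 1.3) + (6) = s + 7.3.
T(s) = (2)/(s + 7.3)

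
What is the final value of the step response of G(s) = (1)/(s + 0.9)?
FVT: lim_{t→∞} y(t) = lim_{s→0} s*Y(s) where Y(s) = G(s)/s.
= lim_{s→0} G(s) = G(0) = num(0)/den(0) = 1/0.9 = 1.111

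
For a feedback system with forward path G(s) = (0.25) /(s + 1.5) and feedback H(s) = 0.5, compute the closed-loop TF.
Closed-loop T = G/(1+GH).
Numerator: G_num * H_den = 0.25.
Denominator: G_den * H_den + G_num * H_num = (s + 1.5) + (0.125) = s + 1.625.
T(s) = (0.25)/(s + 1.625)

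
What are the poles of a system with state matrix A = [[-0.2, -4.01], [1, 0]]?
Eigenvalues solve det(λI - A) = 0.
Characteristic polynomial: λ^2 + 0.2*λ + 4.01 = 0.
Roots: -0.1 + 2j, -0.1 - 2j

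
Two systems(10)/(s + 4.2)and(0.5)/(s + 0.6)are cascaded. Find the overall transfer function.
Series: H = H₁ · H₂ = (n₁·n₂)/(d₁·d₂).
Num: n₁·n₂ = 5. Den: d₁·d₂ = s^2 + 4.8*s + 2.52.
H(s) = (5)/(s^2 + 4.8*s + 2.52)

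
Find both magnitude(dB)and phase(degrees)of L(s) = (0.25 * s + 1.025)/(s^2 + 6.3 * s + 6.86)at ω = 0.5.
Substitute s = j*0.5: L(j0.5) = 0.133714 - 0.0448106j.
|L| = 20*log₁₀(sqrt(Re²+Im²)) = -17.01 dB.
∠L = atan2(Im, Re) = -18.53°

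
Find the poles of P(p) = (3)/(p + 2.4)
Set denominator = 0: p + 2.4 = 0 → Poles: -2.4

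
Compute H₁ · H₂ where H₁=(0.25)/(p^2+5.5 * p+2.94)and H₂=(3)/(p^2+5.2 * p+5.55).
Series: H = H₁ · H₂ = (n₁·n₂)/(d₁·d₂).
Num: n₁·n₂ = 0.75. Den: d₁·d₂ = p^4 + 10.7*p^3 + 37.09*p^2 + 45.813*p + 16.317.
H(p) = (0.75)/(p^4 + 10.7*p^3 + 37.09*p^2 + 45.813*p + 16.317)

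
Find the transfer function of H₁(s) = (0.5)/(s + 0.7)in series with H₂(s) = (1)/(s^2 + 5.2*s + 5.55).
Series: H = H₁ · H₂ = (n₁·n₂)/(d₁·d₂).
Num: n₁·n₂ = 0.5. Den: d₁·d₂ = s^3 + 5.9*s^2 + 9.19*s + 3.885.
H(s) = (0.5)/(s^3 + 5.9*s^2 + 9.19*s + 3.885)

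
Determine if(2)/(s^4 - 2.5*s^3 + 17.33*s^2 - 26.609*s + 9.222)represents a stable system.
Denominator: s^4 - 2.5*s^3 + 17.33*s^2 - 26.609*s + 9.222 = (s - 0.5)(s - 1.2)(s^2 - 0.8*s + 15.37). Poles: 0.4 + 3.9j, 0.4 - 3.9j, 0.5, 1.2. All Re(p)<0: No (unstable)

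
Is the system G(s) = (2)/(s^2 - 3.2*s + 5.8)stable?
Denominator: s^2 - 3.2*s + 5.8. Poles: 1.6 + 1.8j, 1.6 - 1.8j. All Re(p)<0: No (unstable)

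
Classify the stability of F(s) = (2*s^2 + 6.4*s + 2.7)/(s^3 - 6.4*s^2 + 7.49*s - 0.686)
Denominator: s^3 - 6.4*s^2 + 7.49*s - 0.686 = (s - 1.4)(s - 0.1)(s - 4.9). Poles: 0.1, 1.4, 4.9. Unstable (3 pole(s) in RHP)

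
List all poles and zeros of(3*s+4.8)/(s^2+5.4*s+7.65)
Set denominator = 0: s^2 + 5.4*s + 7.65 = 0 → Poles: -2.7 + 0.6j, -2.7 - 0.6j
Set numerator = 0: 3*s + 4.8 = 0 → Zeros: -1.6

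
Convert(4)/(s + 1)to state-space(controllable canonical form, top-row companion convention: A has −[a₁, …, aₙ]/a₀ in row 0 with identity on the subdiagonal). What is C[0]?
Reachable canonical form: C = numerator coefficients (right-aligned, zero-padded to length n).
num = 4, C = [[4]].
C[0] = 4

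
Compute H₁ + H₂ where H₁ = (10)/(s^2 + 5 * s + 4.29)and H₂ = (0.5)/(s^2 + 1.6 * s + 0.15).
Parallel: H = H₁ + H₂ = (n₁·d₂ + n₂·d₁)/(d₁·d₂).
n₁·d₂ = 10*s^2 + 16*s + 1.5. n₂·d₁ = 0.5*s^2 + 2.5*s + 2.145. Sum = 10.5*s^2 + 18.5*s + 3.645. d₁·d₂ = s^4 + 6.6*s^3 + 12.44*s^2 + 7.614*s + 0.6435.
H(s) = (10.5*s^2 + 18.5*s + 3.645)/(s^4 + 6.6*s^3 + 12.44*s^2 + 7.614*s + 0.6435)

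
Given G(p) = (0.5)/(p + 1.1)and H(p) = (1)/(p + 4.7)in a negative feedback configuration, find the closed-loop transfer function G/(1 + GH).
Closed-loop T = G/(1+GH).
Numerator: G_num * H_den = 0.5*p + 2.35.
Denominator: G_den * H_den + G_num * H_num = (p^2 + 5.8*p + 5.17) + (0.5) = p^2 + 5.8*p + 5.67.
T(p) = (0.5*p + 2.35)/(p^2 + 5.8*p + 5.67)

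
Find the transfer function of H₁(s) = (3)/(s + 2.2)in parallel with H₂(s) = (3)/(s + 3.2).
Parallel: H = H₁ + H₂ = (n₁·d₂ + n₂·d₁)/(d₁·d₂).
n₁·d₂ = 3*s + 9.6. n₂·d₁ = 3*s + 6.6. Sum = 6*s + 16.2. d₁·d₂ = s^2 + 5.4*s + 7.04.
H(s) = (6*s + 16.2)/(s^2 + 5.4*s + 7.04)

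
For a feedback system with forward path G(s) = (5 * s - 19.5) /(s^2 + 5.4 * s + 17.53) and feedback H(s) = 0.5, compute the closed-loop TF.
Closed-loop T = G/(1+GH).
Numerator: G_num * H_den = 5*s - 19.5.
Denominator: G_den * H_den + G_num * H_num = (s^2 + 5.4*s + 17.53) + (2.5*s - 9.75) = s^2 + 7.9*s + 7.78.
T(s) = (5*s - 19.5)/(s^2 + 7.9*s + 7.78)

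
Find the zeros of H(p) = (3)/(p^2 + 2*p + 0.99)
Numerator is a nonzero constant (3) → Zeros: none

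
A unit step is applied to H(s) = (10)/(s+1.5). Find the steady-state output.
FVT: lim_{t→∞} y(t) = lim_{s→0} s*Y(s) where Y(s) = H(s)/s.
= lim_{s→0} H(s) = H(0) = num(0)/den(0) = 10/1.5 = 6.667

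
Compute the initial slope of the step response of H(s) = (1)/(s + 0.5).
IVT: y'(0⁺) = lim_{s→∞} s²·Y(s) = lim_{s→∞} s·H(s).
deg(num) = 0, deg(den) = 1, relative degree = 1, so s·H(s) → (leading num)/(leading den) = 1/1 = 1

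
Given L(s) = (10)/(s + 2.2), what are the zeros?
Numerator is a nonzero constant (10) → Zeros: none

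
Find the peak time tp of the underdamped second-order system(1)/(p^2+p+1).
Standard form: ωn²/(p²+2ζωn·p+ωn²) → ωn = 1, ζ = 0.5.
ωd = ωn·√(1-ζ²) = 1·√(1-0.5²) = 0.866.
tp = π/ωd = π/0.866 = 3.628 s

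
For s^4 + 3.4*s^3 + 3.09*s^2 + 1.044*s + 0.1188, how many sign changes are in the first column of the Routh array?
Routh array:
s^4: [1, 3.09, 0.1188]; s^3: [3.4, 1.044]; s^2: [2.78294, 0.1188]; s^1: [0.898859]; s^0: [0.1188]
First column: [1, 3.4, 2.78294, 0.898859, 0.1188]. Sign changes = 0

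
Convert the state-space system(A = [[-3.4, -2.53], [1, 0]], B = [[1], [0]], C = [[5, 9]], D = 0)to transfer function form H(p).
H(p) = C(pI - A)⁻¹B + D.
Characteristic polynomial det(pI - A) = p^2 + 3.4*p + 2.53.
Numerator from C·adj(pI-A)·B + D·det(pI-A) = 5*p + 9.
H(p) = (5*p + 9)/(p^2 + 3.4*p + 2.53)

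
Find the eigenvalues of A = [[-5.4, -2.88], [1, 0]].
Eigenvalues solve det(λI - A) = 0.
Characteristic polynomial: λ^2 + 5.4*λ + 2.88 = 0.
Factor: (λ + 4.8)(λ + 0.6) = 0.
Roots: -0.6, -4.8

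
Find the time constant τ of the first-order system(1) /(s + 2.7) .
First-order system: τ = -1/pole. Pole = -2.7. τ = -1/(-2.7) = 0.3704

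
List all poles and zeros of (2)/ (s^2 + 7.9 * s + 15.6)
Set denominator = 0: s^2 + 7.9*s + 15.6 = (s + 4)(s + 3.9) = 0 → Poles: -3.9, -4
Numerator is a nonzero constant (2) → Zeros: none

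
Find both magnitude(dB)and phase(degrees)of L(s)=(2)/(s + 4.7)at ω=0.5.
Substitute s = j*0.5: L(j0.5) = 0.42077 - 0.0447628j.
|L| = 20*log₁₀(sqrt(Re²+Im²)) = -7.47 dB.
∠L = atan2(Im, Re) = -6.07°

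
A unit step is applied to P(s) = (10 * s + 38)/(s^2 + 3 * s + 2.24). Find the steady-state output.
FVT: lim_{t→∞} y(t) = lim_{s→0} s*Y(s) where Y(s) = P(s)/s.
= lim_{s→0} P(s) = P(0) = num(0)/den(0) = 38/2.24 = 16.96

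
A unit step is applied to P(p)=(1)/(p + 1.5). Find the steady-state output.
FVT: lim_{t→∞} y(t) = lim_{p→0} p*Y(p) where Y(p) = P(p)/p.
= lim_{p→0} P(p) = P(0) = num(0)/den(0) = 1/1.5 = 0.6667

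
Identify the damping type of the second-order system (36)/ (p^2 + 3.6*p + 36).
Standard form: ωn²/(p²+2ζωn·p+ωn²) gives ωn=6, ζ=0.3.
Underdamped (ζ = 0.3 < 1)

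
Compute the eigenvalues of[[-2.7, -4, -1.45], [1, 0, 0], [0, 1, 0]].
Eigenvalues solve det(λI - A) = 0.
Characteristic polynomial: λ^3 + 2.7*λ^2 + 4*λ + 1.45 = 0.
Factor: (λ + 0.5)(λ^2 + 2.2*λ + 2.9) = 0.
Roots: -0.5, -1.1 + 1.3j, -1.1 - 1.3j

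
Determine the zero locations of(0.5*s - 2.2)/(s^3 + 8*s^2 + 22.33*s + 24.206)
Set numerator = 0: 0.5*s - 2.2 = 0 → Zeros: 4.4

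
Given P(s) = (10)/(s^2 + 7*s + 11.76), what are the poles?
Set denominator = 0: s^2 + 7*s + 11.76 = (s + 4.2)(s + 2.8) = 0 → Poles: -2.8, -4.2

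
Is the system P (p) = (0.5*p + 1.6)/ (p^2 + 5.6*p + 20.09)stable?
Denominator: p^2 + 5.6*p + 20.09. Poles: -2.8 + 3.5j, -2.8 - 3.5j. All Re(p)<0: Yes (stable)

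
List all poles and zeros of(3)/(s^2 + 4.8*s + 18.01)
Set denominator = 0: s^2 + 4.8*s + 18.01 = 0 → Poles: -2.4 + 3.5j, -2.4 - 3.5j
Numerator is a nonzero constant (3) → Zeros: none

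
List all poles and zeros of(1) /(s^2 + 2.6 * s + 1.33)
Set denominator = 0: s^2 + 2.6*s + 1.33 = (s + 0.7)(s + 1.9) = 0 → Poles: -0.7, -1.9
Numerator is a nonzero constant (1) → Zeros: none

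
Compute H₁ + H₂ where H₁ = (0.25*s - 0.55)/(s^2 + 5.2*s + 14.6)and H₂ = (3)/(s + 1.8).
Parallel: H = H₁ + H₂ = (n₁·d₂ + n₂·d₁)/(d₁·d₂).
n₁·d₂ = 0.25*s^2 - 0.1*s - 0.99. n₂·d₁ = 3*s^2 + 15.6*s + 43.8. Sum = 3.25*s^2 + 15.5*s + 42.81. d₁·d₂ = s^3 + 7*s^2 + 23.96*s + 26.28.
H(s) = (3.25*s^2 + 15.5*s + 42.81)/(s^3 + 7*s^2 + 23.96*s + 26.28)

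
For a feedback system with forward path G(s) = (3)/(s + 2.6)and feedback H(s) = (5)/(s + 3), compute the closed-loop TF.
Closed-loop T = G/(1+GH).
Numerator: G_num * H_den = 3*s + 9.
Denominator: G_den * H_den + G_num * H_num = (s^2 + 5.6*s + 7.8) + (15) = s^2 + 5.6*s + 22.8.
T(s) = (3*s + 9)/(s^2 + 5.6*s + 22.8)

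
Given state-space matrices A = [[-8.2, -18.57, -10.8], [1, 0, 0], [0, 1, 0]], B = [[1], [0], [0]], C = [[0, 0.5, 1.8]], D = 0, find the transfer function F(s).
F(s) = C(sI - A)⁻¹B + D.
Characteristic polynomial det(sI - A) = s^3 + 8.2*s^2 + 18.57*s + 10.8.
Numerator from C·adj(sI-A)·B + D·det(sI-A) = 0.5*s + 1.8.
F(s) = (0.5*s + 1.8)/(s^3 + 8.2*s^2 + 18.57*s + 10.8)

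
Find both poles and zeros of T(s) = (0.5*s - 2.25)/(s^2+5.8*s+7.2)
Set denominator = 0: s^2 + 5.8*s + 7.2 = (s + 1.8)(s + 4) = 0 → Poles: -1.8, -4
Set numerator = 0: 0.5*s - 2.25 = 0 → Zeros: 4.5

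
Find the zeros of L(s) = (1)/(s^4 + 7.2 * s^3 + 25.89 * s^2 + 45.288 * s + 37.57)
Numerator is a nonzero constant (1) → Zeros: none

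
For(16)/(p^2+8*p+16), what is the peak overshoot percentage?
Standard form: ωn²/(p²+2ζωn·p+ωn²) → ωn = 4, ζ = 1.
ζ ≥ 1, so the response is non-oscillatory: peak overshoot = 0%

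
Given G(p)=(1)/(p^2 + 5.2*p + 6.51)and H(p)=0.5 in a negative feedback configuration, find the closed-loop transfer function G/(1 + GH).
Closed-loop T = G/(1+GH).
Numerator: G_num * H_den = 1.
Denominator: G_den * H_den + G_num * H_num = (p^2 + 5.2*p + 6.51) + (0.5) = p^2 + 5.2*p + 7.01.
T(p) = (1)/(p^2 + 5.2*p + 7.01)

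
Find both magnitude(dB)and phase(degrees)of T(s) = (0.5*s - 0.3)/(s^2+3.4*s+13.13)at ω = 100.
Substitute s = j*100: T(j100) = 0.000200255 - 0.00499976j.
|T| = 20*log₁₀(sqrt(Re²+Im²)) = -46.01 dB.
∠T = atan2(Im, Re) = -87.71°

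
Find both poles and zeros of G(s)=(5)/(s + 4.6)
Set denominator = 0: s + 4.6 = 0 → Poles: -4.6
Numerator is a nonzero constant (5) → Zeros: none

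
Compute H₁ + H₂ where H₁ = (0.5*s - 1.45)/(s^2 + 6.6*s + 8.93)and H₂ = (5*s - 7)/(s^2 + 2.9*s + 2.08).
Parallel: H = H₁ + H₂ = (n₁·d₂ + n₂·d₁)/(d₁·d₂).
n₁·d₂ = 0.5*s^3 - 3.165*s - 3.016. n₂·d₁ = 5*s^3 + 26*s^2 - 1.55*s - 62.51. Sum = 5.5*s^3 + 26*s^2 - 4.715*s - 65.526. d₁·d₂ = s^4 + 9.5*s^3 + 30.15*s^2 + 39.625*s + 18.5744.
H(s) = (5.5*s^3 + 26*s^2 - 4.715*s - 65.526)/(s^4 + 9.5*s^3 + 30.15*s^2 + 39.625*s + 18.5744)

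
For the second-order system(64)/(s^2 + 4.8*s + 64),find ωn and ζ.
Standard form: ωn²/(s²+2ζωn·s+ωn²).
const=64=ωn² → ωn=8, s coeff=4.8=2ζωn → ζ=0.3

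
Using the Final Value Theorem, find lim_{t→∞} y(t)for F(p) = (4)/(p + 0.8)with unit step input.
FVT: lim_{t→∞} y(t) = lim_{p→0} p*Y(p) where Y(p) = F(p)/p.
= lim_{p→0} F(p) = F(0) = num(0)/den(0) = 4/0.8 = 5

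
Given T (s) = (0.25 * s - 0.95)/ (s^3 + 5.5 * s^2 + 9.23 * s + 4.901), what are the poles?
Set denominator = 0: s^3 + 5.5*s^2 + 9.23*s + 4.901 = (s + 2.9)(s + 1.3)(s + 1.3) = 0 → Poles: -1.3, -1.3, -2.9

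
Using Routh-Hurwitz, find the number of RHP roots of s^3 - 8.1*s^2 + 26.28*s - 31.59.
Routh array:
s^3: [1, 26.28]; s^2: [-8.1, -31.59]; s^1: [22.38]; s^0: [-31.59]
First column: [1, -8.1, 22.38, -31.59]. Sign changes = RHP roots = 3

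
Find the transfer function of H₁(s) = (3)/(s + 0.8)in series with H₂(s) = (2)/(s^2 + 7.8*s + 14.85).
Series: H = H₁ · H₂ = (n₁·n₂)/(d₁·d₂).
Num: n₁·n₂ = 6. Den: d₁·d₂ = s^3 + 8.6*s^2 + 21.09*s + 11.88.
H(s) = (6)/(s^3 + 8.6*s^2 + 21.09*s + 11.88)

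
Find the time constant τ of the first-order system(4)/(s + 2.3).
First-order system: τ = -1/pole. Pole = -2.3. τ = -1/(-2.3) = 0.4348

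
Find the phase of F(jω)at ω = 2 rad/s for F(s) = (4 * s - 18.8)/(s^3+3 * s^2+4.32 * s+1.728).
Substitute s = j*2: F(j2) = 1.87148 - 0.662213j.
∠F(j2) = atan2(Im, Re) = atan2(-0.662213, 1.87148) = -19.49°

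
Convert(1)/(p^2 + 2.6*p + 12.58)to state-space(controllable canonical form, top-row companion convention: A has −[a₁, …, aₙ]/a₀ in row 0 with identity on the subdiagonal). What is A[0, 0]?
Reachable canonical form for den = p^2 + 2.6*p + 12.58: top row of A = -[a₁,a₂,...,aₙ]/a₀, ones on the subdiagonal, zeros elsewhere.
A = [[-2.6, -12.58], [1, 0]].
A[0,0] = -2.6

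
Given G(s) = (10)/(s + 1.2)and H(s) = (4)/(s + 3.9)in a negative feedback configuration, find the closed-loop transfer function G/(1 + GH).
Closed-loop T = G/(1+GH).
Numerator: G_num * H_den = 10*s + 39.
Denominator: G_den * H_den + G_num * H_num = (s^2 + 5.1*s + 4.68) + (40) = s^2 + 5.1*s + 44.68.
T(s) = (10*s + 39)/(s^2 + 5.1*s + 44.68)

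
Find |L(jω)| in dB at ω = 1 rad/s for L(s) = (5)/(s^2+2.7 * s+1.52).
Substitute s = j*1: L(j1) = 0.343897 - 1.78562j.
|L(j1)| = sqrt(Re² + Im²) = 1.818.
20*log₁₀(1.818) = 5.19 dB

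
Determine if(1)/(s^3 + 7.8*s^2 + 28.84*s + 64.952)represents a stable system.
Denominator: s^3 + 7.8*s^2 + 28.84*s + 64.952 = (s + 4.6)(s^2 + 3.2*s + 14.12). Poles: -1.6 + 3.4j, -1.6 - 3.4j, -4.6. All Re(p)<0: Yes (stable)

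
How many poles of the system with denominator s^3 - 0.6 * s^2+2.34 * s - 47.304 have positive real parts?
s^3 - 0.6*s^2 + 2.34*s - 47.304 = (s - 3.6)(s^2 + 3*s + 13.14). Poles: -1.5 + 3.3j, -1.5 - 3.3j, 3.6. RHP poles (Re>0): 1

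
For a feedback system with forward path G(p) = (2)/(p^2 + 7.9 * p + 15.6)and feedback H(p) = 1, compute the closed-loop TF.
Closed-loop T = G/(1+GH).
Numerator: G_num * H_den = 2.
Denominator: G_den * H_den + G_num * H_num = (p^2 + 7.9*p + 15.6) + (2) = p^2 + 7.9*p + 17.6.
T(p) = (2)/(p^2 + 7.9*p + 17.6)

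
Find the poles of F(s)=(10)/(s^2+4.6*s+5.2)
Set denominator = 0: s^2 + 4.6*s + 5.2 = (s + 2)(s + 2.6) = 0 → Poles: -2, -2.6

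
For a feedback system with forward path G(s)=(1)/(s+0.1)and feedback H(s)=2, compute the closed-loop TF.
Closed-loop T = G/(1+GH).
Numerator: G_num * H_den = 1.
Denominator: G_den * H_den + G_num * H_num = (s + 0.1) + (2) = s + 2.1.
T(s) = (1)/(s + 2.1)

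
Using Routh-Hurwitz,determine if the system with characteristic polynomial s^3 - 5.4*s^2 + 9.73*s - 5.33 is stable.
Routh array:
s^3: [1, 9.73]; s^2: [-5.4, -5.33]; s^1: [8.74296]; s^0: [-5.33]
First column: [1, -5.4, 8.74296, -5.33]. Sign changes = 3.
No, unstable (3 RHP root(s))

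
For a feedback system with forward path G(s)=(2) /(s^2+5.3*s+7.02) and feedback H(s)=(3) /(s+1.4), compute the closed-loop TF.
Closed-loop T = G/(1+GH).
Numerator: G_num * H_den = 2*s + 2.8.
Denominator: G_den * H_den + G_num * H_num = (s^3 + 6.7*s^2 + 14.44*s + 9.828) + (6) = s^3 + 6.7*s^2 + 14.44*s + 15.828.
T(s) = (2*s + 2.8)/(s^3 + 6.7*s^2 + 14.44*s + 15.828)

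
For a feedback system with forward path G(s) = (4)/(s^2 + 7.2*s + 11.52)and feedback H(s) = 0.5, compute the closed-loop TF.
Closed-loop T = G/(1+GH).
Numerator: G_num * H_den = 4.
Denominator: G_den * H_den + G_num * H_num = (s^2 + 7.2*s + 11.52) + (2) = s^2 + 7.2*s + 13.52.
T(s) = (4)/(s^2 + 7.2*s + 13.52)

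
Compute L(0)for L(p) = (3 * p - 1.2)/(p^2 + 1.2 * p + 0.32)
DC gain = L(0) = num(0)/den(0) = -1.2/0.32 = -3.75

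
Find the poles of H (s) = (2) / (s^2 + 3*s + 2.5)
Set denominator = 0: s^2 + 3*s + 2.5 = 0 → Poles: -1.5 + 0.5j, -1.5 - 0.5j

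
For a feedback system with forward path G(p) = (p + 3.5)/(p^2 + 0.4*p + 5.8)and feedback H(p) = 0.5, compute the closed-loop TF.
Closed-loop T = G/(1+GH).
Numerator: G_num * H_den = p + 3.5.
Denominator: G_den * H_den + G_num * H_num = (p^2 + 0.4*p + 5.8) + (0.5*p + 1.75) = p^2 + 0.9*p + 7.55.
T(p) = (p + 3.5)/(p^2 + 0.9*p + 7.55)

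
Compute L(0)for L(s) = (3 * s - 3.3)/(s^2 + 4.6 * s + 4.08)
DC gain = L(0) = num(0)/den(0) = -3.3/4.08 = -0.8088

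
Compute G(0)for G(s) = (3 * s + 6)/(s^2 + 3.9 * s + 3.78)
DC gain = G(0) = num(0)/den(0) = 6/3.78 = 1.587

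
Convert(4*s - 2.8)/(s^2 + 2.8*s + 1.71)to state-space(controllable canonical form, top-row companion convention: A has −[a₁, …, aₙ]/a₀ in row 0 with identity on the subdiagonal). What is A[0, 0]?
Reachable canonical form for den = s^2 + 2.8*s + 1.71: top row of A = -[a₁,a₂,...,aₙ]/a₀, ones on the subdiagonal, zeros elsewhere.
A = [[-2.8, -1.71], [1, 0]].
A[0,0] = -2.8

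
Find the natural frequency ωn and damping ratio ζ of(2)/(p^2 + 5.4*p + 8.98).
Underdamped: complex pole -2.7 + 1.3j. ωn = |pole| = 2.997, ζ = -Re(pole)/ωn = 0.901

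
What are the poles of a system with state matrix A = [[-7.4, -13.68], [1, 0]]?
Eigenvalues solve det(λI - A) = 0.
Characteristic polynomial: λ^2 + 7.4*λ + 13.68 = 0.
Factor: (λ + 3.8)(λ + 3.6) = 0.
Roots: -3.6, -3.8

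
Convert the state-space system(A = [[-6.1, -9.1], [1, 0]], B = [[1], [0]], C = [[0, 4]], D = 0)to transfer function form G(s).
G(s) = C(sI - A)⁻¹B + D.
Characteristic polynomial det(sI - A) = s^2 + 6.1*s + 9.1.
Numerator from C·adj(sI-A)·B + D·det(sI-A) = 4.
G(s) = (4)/(s^2 + 6.1*s + 9.1)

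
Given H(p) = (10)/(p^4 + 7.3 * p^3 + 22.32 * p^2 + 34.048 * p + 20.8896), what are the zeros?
Numerator is a nonzero constant (10) → Zeros: none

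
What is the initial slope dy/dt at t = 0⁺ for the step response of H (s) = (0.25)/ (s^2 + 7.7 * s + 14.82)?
IVT: y'(0⁺) = lim_{s→∞} s²·Y(s) = lim_{s→∞} s·H(s).
deg(num) = 0, deg(den) = 2, relative degree = 2 ≥ 2, so s·H(s) → 0. Initial slope = 0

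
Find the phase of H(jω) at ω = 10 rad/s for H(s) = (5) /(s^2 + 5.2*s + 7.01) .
Substitute s = j*10: H(j10) = -0.0409606 - 0.0229052j.
∠H(j10) = atan2(Im, Re) = atan2(-0.0229052, -0.0409606) = -150.79°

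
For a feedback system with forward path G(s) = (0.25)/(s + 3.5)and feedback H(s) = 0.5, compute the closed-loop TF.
Closed-loop T = G/(1+GH).
Numerator: G_num * H_den = 0.25.
Denominator: G_den * H_den + G_num * H_num = (s + 3.5) + (0.125) = s + 3.625.
T(s) = (0.25)/(s + 3.625)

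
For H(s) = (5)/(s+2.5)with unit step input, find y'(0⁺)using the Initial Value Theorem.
IVT: y'(0⁺) = lim_{s→∞} s²·Y(s) = lim_{s→∞} s·H(s).
deg(num) = 0, deg(den) = 1, relative degree = 1, so s·H(s) → (leading num)/(leading den) = 5/1 = 5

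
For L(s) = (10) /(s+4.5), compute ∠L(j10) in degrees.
Substitute s = j*10: L(j10) = 0.37422 - 0.831601j.
∠L(j10) = atan2(Im, Re) = atan2(-0.831601, 0.37422) = -65.77°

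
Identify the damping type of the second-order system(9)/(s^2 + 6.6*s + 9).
Standard form: ωn²/(s²+2ζωn·s+ωn²) gives ωn=3, ζ=1.1.
Overdamped (ζ = 1.1 > 1)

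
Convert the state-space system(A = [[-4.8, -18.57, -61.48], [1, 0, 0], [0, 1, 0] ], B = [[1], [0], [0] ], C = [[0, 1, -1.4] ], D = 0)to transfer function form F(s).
F(s) = C(sI - A)⁻¹B + D.
Characteristic polynomial det(sI - A) = s^3 + 4.8*s^2 + 18.57*s + 61.48.
Numerator from C·adj(sI-A)·B + D·det(sI-A) = s - 1.4.
F(s) = (s - 1.4)/(s^3 + 4.8*s^2 + 18.57*s + 61.48)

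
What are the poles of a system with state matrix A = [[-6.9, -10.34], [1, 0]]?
Eigenvalues solve det(λI - A) = 0.
Characteristic polynomial: λ^2 + 6.9*λ + 10.34 = 0.
Factor: (λ + 4.7)(λ + 2.2) = 0.
Roots: -2.2, -4.7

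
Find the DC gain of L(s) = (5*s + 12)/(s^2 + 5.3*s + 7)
DC gain = L(0) = num(0)/den(0) = 12/7 = 1.714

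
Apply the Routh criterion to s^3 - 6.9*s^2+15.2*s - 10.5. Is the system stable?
Routh array:
s^3: [1, 15.2]; s^2: [-6.9, -10.5]; s^1: [13.6783]; s^0: [-10.5]
First column: [1, -6.9, 13.6783, -10.5]. Sign changes = 3.
No, unstable (3 RHP root(s))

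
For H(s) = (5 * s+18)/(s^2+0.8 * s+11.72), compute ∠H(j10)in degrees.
Substitute s = j*10: H(j10) = -0.151328 - 0.580093j.
∠H(j10) = atan2(Im, Re) = atan2(-0.580093, -0.151328) = -104.62°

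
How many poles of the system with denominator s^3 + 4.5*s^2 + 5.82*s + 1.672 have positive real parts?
s^3 + 4.5*s^2 + 5.82*s + 1.672 = (s + 2.2)(s + 1.9)(s + 0.4). Poles: -0.4, -1.9, -2.2. RHP poles (Re>0): 0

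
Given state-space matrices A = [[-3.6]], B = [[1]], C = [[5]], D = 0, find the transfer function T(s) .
T(s) = C(sI - A)⁻¹B + D.
Characteristic polynomial det(sI - A) = s + 3.6.
Numerator from C·adj(sI-A)·B + D·det(sI-A) = 5.
T(s) = (5)/(s + 3.6)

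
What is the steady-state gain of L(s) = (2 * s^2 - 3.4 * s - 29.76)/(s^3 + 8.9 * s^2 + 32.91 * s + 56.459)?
DC gain = L(0) = num(0)/den(0) = -29.76/56.459 = -0.5271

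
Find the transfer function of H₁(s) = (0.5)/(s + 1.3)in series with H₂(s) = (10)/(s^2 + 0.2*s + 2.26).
Series: H = H₁ · H₂ = (n₁·n₂)/(d₁·d₂).
Num: n₁·n₂ = 5. Den: d₁·d₂ = s^3 + 1.5*s^2 + 2.52*s + 2.938.
H(s) = (5)/(s^3 + 1.5*s^2 + 2.52*s + 2.938)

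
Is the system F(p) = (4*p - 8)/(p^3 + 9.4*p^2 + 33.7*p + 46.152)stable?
Denominator: p^3 + 9.4*p^2 + 33.7*p + 46.152 = (p + 3.6)(p^2 + 5.8*p + 12.82). Poles: -2.9 + 2.1j, -2.9 - 2.1j, -3.6. All Re(p)<0: Yes (stable)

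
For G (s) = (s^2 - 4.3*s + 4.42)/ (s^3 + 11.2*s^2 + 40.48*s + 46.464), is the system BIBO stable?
Denominator: s^3 + 11.2*s^2 + 40.48*s + 46.464 = (s + 4.4)(s + 4.4)(s + 2.4). Poles: -2.4, -4.4, -4.4. All Re(p)<0: Yes (stable)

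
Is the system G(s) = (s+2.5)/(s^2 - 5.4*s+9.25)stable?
Denominator: s^2 - 5.4*s + 9.25. Poles: 2.7 + 1.4j, 2.7 - 1.4j. All Re(p)<0: No (unstable)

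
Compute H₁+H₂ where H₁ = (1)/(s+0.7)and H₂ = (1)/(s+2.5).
Parallel: H = H₁ + H₂ = (n₁·d₂ + n₂·d₁)/(d₁·d₂).
n₁·d₂ = s + 2.5. n₂·d₁ = s + 0.7. Sum = 2*s + 3.2. d₁·d₂ = s^2 + 3.2*s + 1.75.
H(s) = (2*s + 3.2)/(s^2 + 3.2*s + 1.75)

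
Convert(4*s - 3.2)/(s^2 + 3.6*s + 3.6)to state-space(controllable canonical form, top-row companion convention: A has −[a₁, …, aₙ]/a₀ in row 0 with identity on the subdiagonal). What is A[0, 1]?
Reachable canonical form for den = s^2 + 3.6*s + 3.6: top row of A = -[a₁,a₂,...,aₙ]/a₀, ones on the subdiagonal, zeros elsewhere.
A = [[-3.6, -3.6], [1, 0]].
A[0,1] = -3.6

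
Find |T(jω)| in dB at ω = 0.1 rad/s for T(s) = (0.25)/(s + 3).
Substitute s = j*0.1: T(j0.1) = 0.0832408 - 0.00277469j.
|T(j0.1)| = sqrt(Re² + Im²) = 0.08329.
20*log₁₀(0.08329) = -21.59 dB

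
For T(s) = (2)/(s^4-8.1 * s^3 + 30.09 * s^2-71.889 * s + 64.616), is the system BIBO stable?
Denominator: s^4 - 8.1*s^3 + 30.09*s^2 - 71.889*s + 64.616 = (s - 1.6)(s - 4.1)(s^2 - 2.4*s + 9.85). Poles: 1.2 + 2.9j, 1.2 - 2.9j, 1.6, 4.1. All Re(p)<0: No (unstable)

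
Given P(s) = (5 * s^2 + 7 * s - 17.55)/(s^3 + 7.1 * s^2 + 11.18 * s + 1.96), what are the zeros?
Set numerator = 0: 5*s^2 + 7*s - 17.55 = 5*(s + 2.7)(s - 1.3) = 0 → Zeros: -2.7, 1.3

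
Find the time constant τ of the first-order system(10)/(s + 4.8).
First-order system: τ = -1/pole. Pole = -4.8. τ = -1/(-4.8) = 0.2083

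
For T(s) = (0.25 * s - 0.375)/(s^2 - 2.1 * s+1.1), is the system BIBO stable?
Denominator: s^2 - 2.1*s + 1.1 = (s - 1)(s - 1.1). Poles: 1, 1.1. All Re(p)<0: No (unstable)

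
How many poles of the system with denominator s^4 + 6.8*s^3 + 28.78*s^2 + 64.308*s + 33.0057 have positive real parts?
s^4 + 6.8*s^3 + 28.78*s^2 + 64.308*s + 33.0057 = (s + 3.1)(s + 0.7)(s^2 + 3*s + 15.21). Poles: -0.7, -1.5 + 3.6j, -1.5 - 3.6j, -3.1. RHP poles (Re>0): 0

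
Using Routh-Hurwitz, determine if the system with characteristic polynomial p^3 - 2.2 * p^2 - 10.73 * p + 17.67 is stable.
Routh array:
p^3: [1, -10.73]; p^2: [-2.2, 17.67]; p^1: [-2.69818]; p^0: [17.67]
First column: [1, -2.2, -2.69818, 17.67]. Sign changes = 2.
No, unstable (2 RHP root(s))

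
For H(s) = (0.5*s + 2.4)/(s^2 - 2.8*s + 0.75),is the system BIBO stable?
Denominator: s^2 - 2.8*s + 0.75 = (s - 0.3)(s - 2.5). Poles: 0.3, 2.5. All Re(p)<0: No (unstable)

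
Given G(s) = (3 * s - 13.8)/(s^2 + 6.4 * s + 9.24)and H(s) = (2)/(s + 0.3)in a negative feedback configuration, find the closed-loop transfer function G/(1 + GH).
Closed-loop T = G/(1+GH).
Numerator: G_num * H_den = 3*s^2 - 12.9*s - 4.14.
Denominator: G_den * H_den + G_num * H_num = (s^3 + 6.7*s^2 + 11.16*s + 2.772) + (6*s - 27.6) = s^3 + 6.7*s^2 + 17.16*s - 24.828.
T(s) = (3*s^2 - 12.9*s - 4.14)/(s^3 + 6.7*s^2 + 17.16*s - 24.828)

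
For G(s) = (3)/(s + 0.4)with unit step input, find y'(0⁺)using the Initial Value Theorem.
IVT: y'(0⁺) = lim_{s→∞} s²·Y(s) = lim_{s→∞} s·G(s).
deg(num) = 0, deg(den) = 1, relative degree = 1, so s·G(s) → (leading num)/(leading den) = 3/1 = 3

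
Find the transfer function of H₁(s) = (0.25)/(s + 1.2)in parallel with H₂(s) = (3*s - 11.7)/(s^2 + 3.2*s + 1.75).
Parallel: H = H₁ + H₂ = (n₁·d₂ + n₂·d₁)/(d₁·d₂).
n₁·d₂ = 0.25*s^2 + 0.8*s + 0.4375. n₂·d₁ = 3*s^2 - 8.1*s - 14.04. Sum = 3.25*s^2 - 7.3*s - 13.6025. d₁·d₂ = s^3 + 4.4*s^2 + 5.59*s + 2.1.
H(s) = (3.25*s^2 - 7.3*s - 13.6025)/(s^3 + 4.4*s^2 + 5.59*s + 2.1)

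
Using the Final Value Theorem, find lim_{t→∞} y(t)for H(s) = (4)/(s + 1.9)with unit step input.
FVT: lim_{t→∞} y(t) = lim_{s→0} s*Y(s) where Y(s) = H(s)/s.
= lim_{s→0} H(s) = H(0) = num(0)/den(0) = 4/1.9 = 2.105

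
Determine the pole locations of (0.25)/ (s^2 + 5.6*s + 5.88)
Set denominator = 0: s^2 + 5.6*s + 5.88 = (s + 4.2)(s + 1.4) = 0 → Poles: -1.4, -4.2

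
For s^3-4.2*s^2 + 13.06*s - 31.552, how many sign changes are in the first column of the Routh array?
Routh array:
s^3: [1, 13.06]; s^2: [-4.2, -31.552]; s^1: [5.54762]; s^0: [-31.552]
First column: [1, -4.2, 5.54762, -31.552]. Sign changes = 3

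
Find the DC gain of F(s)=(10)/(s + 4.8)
DC gain = F(0) = num(0)/den(0) = 10/4.8 = 2.083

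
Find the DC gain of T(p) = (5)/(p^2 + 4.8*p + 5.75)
DC gain = T(0) = num(0)/den(0) = 5/5.75 = 0.8696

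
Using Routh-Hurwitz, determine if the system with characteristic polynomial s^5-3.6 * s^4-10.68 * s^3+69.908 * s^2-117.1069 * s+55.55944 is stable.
Routh array:
s^5: [1, -10.68, -117.1069]; s^4: [-3.6, 69.908, 55.55944]; s^3: [8.73889, -101.674]; s^2: [28.0233, 55.55944]; s^1: [-119]; s^0: [55.55944]
First column: [1, -3.6, 8.73889, 28.0233, -119, 55.55944]. Sign changes = 4.
No, unstable (4 RHP root(s))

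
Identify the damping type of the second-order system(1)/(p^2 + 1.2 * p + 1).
Standard form: ωn²/(p²+2ζωn·p+ωn²) gives ωn=1, ζ=0.6.
Underdamped (ζ = 0.6 < 1)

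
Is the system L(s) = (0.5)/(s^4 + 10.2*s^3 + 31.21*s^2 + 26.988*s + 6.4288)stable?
Denominator: s^4 + 10.2*s^3 + 31.21*s^2 + 26.988*s + 6.4288 = (s + 4.9)(s + 0.4)(s + 4.1)(s + 0.8). Poles: -0.4, -0.8, -4.1, -4.9. All Re(p)<0: Yes (stable)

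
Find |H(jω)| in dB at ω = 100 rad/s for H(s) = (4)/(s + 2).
Substitute s = j*100: H(j100) = 0.00079968 - 0.039984j.
|H(j100)| = sqrt(Re² + Im²) = 0.03999.
20*log₁₀(0.03999) = -27.96 dB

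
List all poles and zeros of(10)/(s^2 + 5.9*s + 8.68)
Set denominator = 0: s^2 + 5.9*s + 8.68 = (s + 3.1)(s + 2.8) = 0 → Poles: -2.8, -3.1
Numerator is a nonzero constant (10) → Zeros: none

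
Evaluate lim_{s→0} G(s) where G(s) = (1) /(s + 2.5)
DC gain = G(0) = num(0)/den(0) = 1/2.5 = 0.4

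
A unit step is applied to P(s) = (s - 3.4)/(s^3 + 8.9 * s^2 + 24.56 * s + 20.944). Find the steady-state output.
FVT: lim_{t→∞} y(t) = lim_{s→0} s*Y(s) where Y(s) = P(s)/s.
= lim_{s→0} P(s) = P(0) = num(0)/den(0) = -3.4/20.944 = -0.1623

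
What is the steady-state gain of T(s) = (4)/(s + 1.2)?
DC gain = T(0) = num(0)/den(0) = 4/1.2 = 3.333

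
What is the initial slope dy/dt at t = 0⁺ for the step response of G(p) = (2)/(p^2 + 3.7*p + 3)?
IVT: y'(0⁺) = lim_{p→∞} p²·Y(p) = lim_{p→∞} p·G(p).
deg(num) = 0, deg(den) = 2, relative degree = 2 ≥ 2, so p·G(p) → 0. Initial slope = 0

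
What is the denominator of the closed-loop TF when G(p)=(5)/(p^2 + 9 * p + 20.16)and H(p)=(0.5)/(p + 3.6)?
Characteristic poly = G_den * H_den + G_num * H_num = (p^3 + 12.6*p^2 + 52.56*p + 72.576) + (2.5) = p^3 + 12.6*p^2 + 52.56*p + 75.076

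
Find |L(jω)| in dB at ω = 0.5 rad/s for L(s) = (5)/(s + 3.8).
Substitute s = j*0.5: L(j0.5) = 1.2934 - 0.170184j.
|L(j0.5)| = sqrt(Re² + Im²) = 1.305.
20*log₁₀(1.305) = 2.31 dB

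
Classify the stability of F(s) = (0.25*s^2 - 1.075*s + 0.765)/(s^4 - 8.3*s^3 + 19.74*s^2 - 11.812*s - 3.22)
Denominator: s^4 - 8.3*s^3 + 19.74*s^2 - 11.812*s - 3.22 = (s - 2.5)(s - 4.6)(s - 1.4)(s + 0.2). Poles: -0.2, 1.4, 2.5, 4.6. Unstable (3 pole(s) in RHP)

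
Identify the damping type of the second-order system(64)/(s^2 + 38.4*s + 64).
Standard form: ωn²/(s²+2ζωn·s+ωn²) gives ωn=8, ζ=2.4.
Overdamped (ζ = 2.4 > 1)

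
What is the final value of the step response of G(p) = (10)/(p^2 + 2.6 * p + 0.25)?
FVT: lim_{t→∞} y(t) = lim_{p→0} p*Y(p) where Y(p) = G(p)/p.
= lim_{p→0} G(p) = G(0) = num(0)/den(0) = 10/0.25 = 40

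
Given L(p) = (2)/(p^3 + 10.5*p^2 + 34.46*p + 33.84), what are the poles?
Set denominator = 0: p^3 + 10.5*p^2 + 34.46*p + 33.84 = (p + 4.7)(p + 4)(p + 1.8) = 0 → Poles: -1.8, -4, -4.7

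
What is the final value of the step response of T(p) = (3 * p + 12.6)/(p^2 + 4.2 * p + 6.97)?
FVT: lim_{t→∞} y(t) = lim_{p→0} p*Y(p) where Y(p) = T(p)/p.
= lim_{p→0} T(p) = T(0) = num(0)/den(0) = 12.6/6.97 = 1.808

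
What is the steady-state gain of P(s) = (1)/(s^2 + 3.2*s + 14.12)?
DC gain = P(0) = num(0)/den(0) = 1/14.12 = 0.07082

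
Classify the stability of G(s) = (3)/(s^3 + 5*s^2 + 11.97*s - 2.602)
Denominator: s^3 + 5*s^2 + 11.97*s - 2.602 = (s - 0.2)(s^2 + 5.2*s + 13.01). Poles: -2.6 + 2.5j, -2.6 - 2.5j, 0.2. Unstable (1 pole(s) in RHP)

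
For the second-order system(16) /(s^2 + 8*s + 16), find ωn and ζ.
Standard form: ωn²/(s²+2ζωn·s+ωn²).
const=16=ωn² → ωn=4, s coeff=8=2ζωn → ζ=1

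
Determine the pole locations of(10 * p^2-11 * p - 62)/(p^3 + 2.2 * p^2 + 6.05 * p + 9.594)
Set denominator = 0: p^3 + 2.2*p^2 + 6.05*p + 9.594 = (p + 1.8)(p^2 + 0.4*p + 5.33) = 0 → Poles: -0.2 + 2.3j, -0.2 - 2.3j, -1.8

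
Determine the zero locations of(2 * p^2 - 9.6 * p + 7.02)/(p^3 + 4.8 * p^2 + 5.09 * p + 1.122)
Set numerator = 0: 2*p^2 - 9.6*p + 7.02 = 2*(p - 3.9)(p - 0.9) = 0 → Zeros: 0.9, 3.9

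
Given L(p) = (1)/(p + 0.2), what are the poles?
Set denominator = 0: p + 0.2 = 0 → Poles: -0.2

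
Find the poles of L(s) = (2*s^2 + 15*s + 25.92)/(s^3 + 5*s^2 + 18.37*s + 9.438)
Set denominator = 0: s^3 + 5*s^2 + 18.37*s + 9.438 = (s + 0.6)(s^2 + 4.4*s + 15.73) = 0 → Poles: -0.6, -2.2 + 3.3j, -2.2 - 3.3j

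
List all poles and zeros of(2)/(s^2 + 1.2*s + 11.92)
Set denominator = 0: s^2 + 1.2*s + 11.92 = 0 → Poles: -0.6 + 3.4j, -0.6 - 3.4j
Numerator is a nonzero constant (2) → Zeros: none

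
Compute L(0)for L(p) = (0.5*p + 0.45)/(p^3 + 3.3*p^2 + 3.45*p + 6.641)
DC gain = L(0) = num(0)/den(0) = 0.45/6.641 = 0.06776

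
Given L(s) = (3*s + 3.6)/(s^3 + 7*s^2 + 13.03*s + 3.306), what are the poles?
Set denominator = 0: s^3 + 7*s^2 + 13.03*s + 3.306 = (s + 0.3)(s + 2.9)(s + 3.8) = 0 → Poles: -0.3, -2.9, -3.8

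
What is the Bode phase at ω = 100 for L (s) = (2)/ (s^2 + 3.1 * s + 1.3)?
Substitute s = j*100: L(j100) = -0.000199834 - 6.19566e-06j.
∠L(j100) = atan2(Im, Re) = atan2(-6.19566e-06, -0.000199834) = -178.22°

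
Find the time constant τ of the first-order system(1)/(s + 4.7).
First-order system: τ = -1/pole. Pole = -4.7. τ = -1/(-4.7) = 0.2128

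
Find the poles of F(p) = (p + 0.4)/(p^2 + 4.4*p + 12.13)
Set denominator = 0: p^2 + 4.4*p + 12.13 = 0 → Poles: -2.2 + 2.7j, -2.2 - 2.7j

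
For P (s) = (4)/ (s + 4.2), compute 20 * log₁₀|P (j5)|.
Substitute s = j*5: P(j5) = 0.393996 - 0.469043j.
|P(j5)| = sqrt(Re² + Im²) = 0.6126.
20*log₁₀(0.6126) = -4.26 dB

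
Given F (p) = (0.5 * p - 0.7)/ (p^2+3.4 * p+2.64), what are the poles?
Set denominator = 0: p^2 + 3.4*p + 2.64 = (p + 1.2)(p + 2.2) = 0 → Poles: -1.2, -2.2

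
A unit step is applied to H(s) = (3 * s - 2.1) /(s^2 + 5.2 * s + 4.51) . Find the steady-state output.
FVT: lim_{t→∞} y(t) = lim_{s→0} s*Y(s) where Y(s) = H(s)/s.
= lim_{s→0} H(s) = H(0) = num(0)/den(0) = -2.1/4.51 = -0.4656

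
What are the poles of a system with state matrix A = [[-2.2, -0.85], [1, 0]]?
Eigenvalues solve det(λI - A) = 0.
Characteristic polynomial: λ^2 + 2.2*λ + 0.85 = 0.
Factor: (λ + 0.5)(λ + 1.7) = 0.
Roots: -0.5, -1.7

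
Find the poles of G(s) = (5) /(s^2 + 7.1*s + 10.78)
Set denominator = 0: s^2 + 7.1*s + 10.78 = (s + 2.2)(s + 4.9) = 0 → Poles: -2.2, -4.9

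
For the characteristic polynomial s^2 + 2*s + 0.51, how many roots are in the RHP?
s^2 + 2*s + 0.51 = (s + 1.7)(s + 0.3). Poles: -0.3, -1.7. RHP poles (Re>0): 0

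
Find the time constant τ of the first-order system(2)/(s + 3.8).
First-order system: τ = -1/pole. Pole = -3.8. τ = -1/(-3.8) = 0.2632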